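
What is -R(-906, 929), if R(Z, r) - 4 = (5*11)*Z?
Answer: 49826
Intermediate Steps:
R(Z, r) = 4 + 55*Z (R(Z, r) = 4 + (5*11)*Z = 4 + 55*Z)
-R(-906, 929) = -(4 + 55*(-906)) = -(4 - 49830) = -1*(-49826) = 49826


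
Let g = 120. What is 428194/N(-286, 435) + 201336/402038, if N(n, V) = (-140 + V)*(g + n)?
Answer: -40572708863/4921950215 ≈ -8.2432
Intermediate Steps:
N(n, V) = (-140 + V)*(120 + n)
428194/N(-286, 435) + 201336/402038 = 428194/(-16800 - 140*(-286) + 120*435 + 435*(-286)) + 201336/402038 = 428194/(-16800 + 40040 + 52200 - 124410) + 201336*(1/402038) = 428194/(-48970) + 100668/201019 = 428194*(-1/48970) + 100668/201019 = -214097/24485 + 100668/201019 = -40572708863/4921950215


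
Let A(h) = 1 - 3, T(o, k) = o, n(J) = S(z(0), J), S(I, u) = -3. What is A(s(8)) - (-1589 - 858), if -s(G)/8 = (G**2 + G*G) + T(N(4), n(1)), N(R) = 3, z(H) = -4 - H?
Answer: 2445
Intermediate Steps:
n(J) = -3
s(G) = -24 - 16*G**2 (s(G) = -8*((G**2 + G*G) + 3) = -8*((G**2 + G**2) + 3) = -8*(2*G**2 + 3) = -8*(3 + 2*G**2) = -24 - 16*G**2)
A(h) = -2
A(s(8)) - (-1589 - 858) = -2 - (-1589 - 858) = -2 - 1*(-2447) = -2 + 2447 = 2445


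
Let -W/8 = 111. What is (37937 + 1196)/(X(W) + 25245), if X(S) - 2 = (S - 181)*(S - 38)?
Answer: 39133/1015141 ≈ 0.038549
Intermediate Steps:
W = -888 (W = -8*111 = -888)
X(S) = 2 + (-181 + S)*(-38 + S) (X(S) = 2 + (S - 181)*(S - 38) = 2 + (-181 + S)*(-38 + S))
(37937 + 1196)/(X(W) + 25245) = (37937 + 1196)/((6880 + (-888)² - 219*(-888)) + 25245) = 39133/((6880 + 788544 + 194472) + 25245) = 39133/(989896 + 25245) = 39133/1015141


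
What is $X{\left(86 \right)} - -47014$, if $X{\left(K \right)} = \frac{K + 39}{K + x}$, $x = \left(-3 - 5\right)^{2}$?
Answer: $\frac{282089}{6} \approx 47015.0$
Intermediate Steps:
$x = 64$ ($x = \left(-8\right)^{2} = 64$)
$X{\left(K \right)} = \frac{39 + K}{64 + K}$ ($X{\left(K \right)} = \frac{K + 39}{K + 64} = \frac{39 + K}{64 + K}$)
$X{\left(86 \right)} - -47014 = \frac{39 + 86}{64 + 86} - -47014 = \frac{1}{150} \cdot 125 + 47014 = \frac{5}{6} + 47014 = \frac{282089}{6}$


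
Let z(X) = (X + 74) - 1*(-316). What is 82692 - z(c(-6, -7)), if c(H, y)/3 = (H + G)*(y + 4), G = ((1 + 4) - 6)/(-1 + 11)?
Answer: 822471/10 ≈ 82247.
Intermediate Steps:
G = -⅒ (G = (5 - 6)/10 = -1*⅒ = -⅒ ≈ -0.10000)
c(H, y) = 3*(4 + y)*(-⅒ + H) (c(H, y) = 3*((H - ⅒)*(y + 4)) = 3*((-⅒ + H)*(4 + y)) = 3*((4 + y)*(-⅒ + H)) = 3*(4 + y)*(-⅒ + H))
z(X) = 390 + X (z(X) = (74 + X) + 316 = 390 + X)
82692 - z(c(-6, -7)) = 82692 - (390 + (-6/5 + 12*(-6) - 3/10*(-7) + 3*(-6)*(-7))) = 82692 - (390 + (-6/5 - 72 + 21/10 + 126)) = 82692 - (390 + 549/10) = 82692 - 1*4449/10 = 82692 - 4449/10 = 822471/10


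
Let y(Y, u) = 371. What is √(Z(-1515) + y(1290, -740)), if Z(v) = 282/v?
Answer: √94566805/505 ≈ 19.257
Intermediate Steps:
√(Z(-1515) + y(1290, -740)) = √(282/(-1515) + 371) = √(282*(-1/1515) + 371) = √(-94/505 + 371) = √(187261/505) = √94566805/505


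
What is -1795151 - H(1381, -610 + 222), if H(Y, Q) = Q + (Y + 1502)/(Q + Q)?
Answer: -1392733205/776 ≈ -1.7948e+6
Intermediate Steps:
H(Y, Q) = Q + (1502 + Y)/(2*Q) (H(Y, Q) = Q + (1502 + Y)/((2*Q)) = Q + (1502 + Y)*(1/(2*Q)) = Q + (1502 + Y)/(2*Q))
-1795151 - H(1381, -610 + 222) = -1795151 - (751 + (-610 + 222)**2 + (1/2)*1381)/(-610 + 222) = -1795151 - (751 + (-388)**2 + 1381/2)/(-388) = -1795151 - (-1)*(751 + 150544 + 1381/2)/388 = -1795151 - (-1)*303971/(388*2) = -1795151 - 1*(-303971/776) = -1795151 + 303971/776 = -1392733205/776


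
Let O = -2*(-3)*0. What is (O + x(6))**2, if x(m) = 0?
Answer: 0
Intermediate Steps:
O = 0 (O = 6*0 = 0)
(O + x(6))**2 = (0 + 0)**2 = 0**2 = 0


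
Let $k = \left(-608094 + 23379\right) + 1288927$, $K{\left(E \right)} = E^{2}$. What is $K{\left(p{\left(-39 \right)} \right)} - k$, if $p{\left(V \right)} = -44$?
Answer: $-702276$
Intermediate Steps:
$k = 704212$ ($k = -584715 + 1288927 = 704212$)
$K{\left(p{\left(-39 \right)} \right)} - k = \left(-44\right)^{2} - 704212 = 1936 - 704212 = -702276$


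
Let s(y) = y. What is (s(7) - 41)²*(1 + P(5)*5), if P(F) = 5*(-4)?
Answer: -114444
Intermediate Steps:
P(F) = -20
(s(7) - 41)²*(1 + P(5)*5) = (7 - 41)²*(1 - 20*5) = (-34)²*(1 - 100) = 1156*(-99) = -114444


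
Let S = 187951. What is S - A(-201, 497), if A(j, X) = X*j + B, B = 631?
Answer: 287217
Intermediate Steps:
A(j, X) = 631 + X*j (A(j, X) = X*j + 631 = 631 + X*j)
S - A(-201, 497) = 187951 - (631 + 497*(-201)) = 187951 - (631 - 99897) = 187951 - 1*(-99266) = 187951 + 99266 = 287217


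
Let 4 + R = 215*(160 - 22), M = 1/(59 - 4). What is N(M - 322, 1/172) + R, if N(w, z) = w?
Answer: 1613921/55 ≈ 29344.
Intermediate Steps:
M = 1/55 ≈ 0.018182
R = 29666 (R = -4 + 215*(160 - 22) = -4 + 215*138 = -4 + 29670 = 29666)
N(M - 322, 1/172) + R = (1/55 - 322) + 29666 = -17709/55 + 29666 = 1613921/55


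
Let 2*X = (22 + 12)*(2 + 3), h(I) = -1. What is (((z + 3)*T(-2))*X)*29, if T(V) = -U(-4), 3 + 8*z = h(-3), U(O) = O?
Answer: 24650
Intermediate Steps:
z = -½ (z = -3/8 + (⅛)*(-1) = -3/8 - ⅛ = -½ ≈ -0.50000)
T(V) = 4 (T(V) = -1*(-4) = 4)
X = 85 (X = ((22 + 12)*(2 + 3))/2 = (34*5)/2 = (½)*170 = 85)
(((z + 3)*T(-2))*X)*29 = (((-½ + 3)*4)*85)*29 = (((5/2)*4)*85)*29 = (10*85)*29 = 850*29 = 24650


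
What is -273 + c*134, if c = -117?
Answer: -15951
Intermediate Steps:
-273 + c*134 = -273 - 117*134 = -273 - 15678 = -15951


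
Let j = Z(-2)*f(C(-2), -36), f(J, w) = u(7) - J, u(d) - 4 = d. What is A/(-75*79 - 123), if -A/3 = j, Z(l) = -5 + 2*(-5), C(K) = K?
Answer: -65/672 ≈ -0.096726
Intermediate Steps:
Z(l) = -15 (Z(l) = -5 - 10 = -15)
u(d) = 4 + d
f(J, w) = 11 - J (f(J, w) = (4 + 7) - J = 11 - J)
j = -195 (j = -15*(11 - 1*(-2)) = -15*(11 + 2) = -15*13 = -195)
A = 585 (A = -3*(-195) = 585)
A/(-75*79 - 123) = 585/(-75*79 - 123) = 585/(-5925 - 123) = 585/(-6048) = 585*(-1/6048) = -65/672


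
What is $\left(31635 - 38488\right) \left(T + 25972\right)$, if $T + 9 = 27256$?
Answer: $-364709807$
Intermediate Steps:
$T = 27247$ ($T = -9 + 27256 = 27247$)
$\left(31635 - 38488\right) \left(T + 25972\right) = \left(31635 - 38488\right) \left(27247 + 25972\right) = \left(-6853\right) 53219 = -364709807$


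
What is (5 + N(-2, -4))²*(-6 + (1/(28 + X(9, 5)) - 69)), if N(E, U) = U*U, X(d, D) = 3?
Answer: -1024884/31 ≈ -33061.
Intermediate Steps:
N(E, U) = U²
(5 + N(-2, -4))²*(-6 + (1/(28 + X(9, 5)) - 69)) = (5 + (-4)²)²*(-6 + (1/(28 + 3) - 69)) = (5 + 16)²*(-6 + (1/31 - 69)) = 21²*(-6 + (1/31 - 69)) = 441*(-6 - 2138/31) = 441*(-2324/31) = -1024884/31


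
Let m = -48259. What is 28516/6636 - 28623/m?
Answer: 391523968/80061681 ≈ 4.8903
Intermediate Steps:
28516/6636 - 28623/m = 28516/6636 - 28623/(-48259) = 28516*(1/6636) - 28623*(-1/48259) = 7129/1659 + 28623/48259 = 391523968/80061681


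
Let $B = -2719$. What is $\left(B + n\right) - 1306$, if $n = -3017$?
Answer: $-7042$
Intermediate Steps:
$\left(B + n\right) - 1306 = \left(-2719 - 3017\right) - 1306 = -5736 - 1306 = -7042$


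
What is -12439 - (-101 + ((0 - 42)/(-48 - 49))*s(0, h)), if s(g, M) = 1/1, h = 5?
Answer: -1196828/97 ≈ -12338.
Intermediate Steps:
s(g, M) = 1
-12439 - (-101 + ((0 - 42)/(-48 - 49))*s(0, h)) = -12439 - (-101 + ((0 - 42)/(-48 - 49))*1) = -12439 - (-101 - 42/(-97)*1) = -12439 - (-101 - 42*(-1/97)*1) = -12439 - (-101 + (42/97)*1) = -12439 - (-101 + 42/97) = -12439 - 1*(-9755/97) = -12439 + 9755/97 = -1196828/97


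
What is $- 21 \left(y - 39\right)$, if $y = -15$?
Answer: $1134$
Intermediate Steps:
$- 21 \left(y - 39\right) = - 21 \left(-15 - 39\right) = \left(-21\right) \left(-54\right) = 1134$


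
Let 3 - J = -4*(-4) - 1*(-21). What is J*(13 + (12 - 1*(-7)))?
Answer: -1088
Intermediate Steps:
J = -34 (J = 3 - (-4*(-4) - 1*(-21)) = 3 - (16 + 21) = 3 - 1*37 = 3 - 37 = -34)
J*(13 + (12 - 1*(-7))) = -34*(13 + (12 - 1*(-7))) = -34*(13 + (12 + 7)) = -34*(13 + 19) = -34*32 = -1088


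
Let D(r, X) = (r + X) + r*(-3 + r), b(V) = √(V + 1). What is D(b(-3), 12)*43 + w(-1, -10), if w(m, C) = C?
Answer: 420 - 86*I*√2 ≈ 420.0 - 121.62*I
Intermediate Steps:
b(V) = √(1 + V)
D(r, X) = X + r + r*(-3 + r) (D(r, X) = (X + r) + r*(-3 + r) = X + r + r*(-3 + r))
D(b(-3), 12)*43 + w(-1, -10) = (12 + (√(1 - 3))² - 2*√(1 - 3))*43 - 10 = (12 + (√(-2))² - 2*I*√2)*43 - 10 = (12 + (I*√2)² - 2*I*√2)*43 - 10 = (12 - 2 - 2*I*√2)*43 - 10 = (10 - 2*I*√2)*43 - 10 = (430 - 86*I*√2) - 10 = 420 - 86*I*√2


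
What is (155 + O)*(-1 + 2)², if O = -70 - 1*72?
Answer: 13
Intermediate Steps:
O = -142 (O = -70 - 72 = -142)
(155 + O)*(-1 + 2)² = (155 - 142)*(-1 + 2)² = 13*1² = 13*1 = 13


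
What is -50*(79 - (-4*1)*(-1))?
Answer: -3750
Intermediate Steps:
-50*(79 - (-4*1)*(-1)) = -50*(79 - (-4)*(-1)) = -50*(79 - 1*4) = -50*(79 - 4) = -50*75 = -3750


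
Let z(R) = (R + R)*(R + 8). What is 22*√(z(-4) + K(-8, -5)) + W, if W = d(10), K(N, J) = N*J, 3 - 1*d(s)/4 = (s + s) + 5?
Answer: -88 + 44*√2 ≈ -25.775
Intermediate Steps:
z(R) = 2*R*(8 + R) (z(R) = (2*R)*(8 + R) = 2*R*(8 + R))
d(s) = -8 - 8*s (d(s) = 12 - 4*((s + s) + 5) = 12 - 4*(2*s + 5) = 12 - 4*(5 + 2*s) = 12 + (-20 - 8*s) = -8 - 8*s)
K(N, J) = J*N
W = -88 (W = -8 - 8*10 = -8 - 80 = -88)
22*√(z(-4) + K(-8, -5)) + W = 22*√(2*(-4)*(8 - 4) - 5*(-8)) - 88 = 22*√(2*(-4)*4 + 40) - 88 = 22*√(-32 + 40) - 88 = 22*√8 - 88 = 22*(2*√2) - 88 = 44*√2 - 88 = -88 + 44*√2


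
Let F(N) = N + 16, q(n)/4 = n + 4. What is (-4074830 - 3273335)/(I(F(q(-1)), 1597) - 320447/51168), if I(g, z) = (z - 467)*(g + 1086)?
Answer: -375990906720/64410981313 ≈ -5.8374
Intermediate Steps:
q(n) = 16 + 4*n (q(n) = 4*(n + 4) = 4*(4 + n) = 16 + 4*n)
F(N) = 16 + N
I(g, z) = (-467 + z)*(1086 + g)
(-4074830 - 3273335)/(I(F(q(-1)), 1597) - 320447/51168) = (-4074830 - 3273335)/((-507162 - 467*(16 + (16 + 4*(-1))) + 1086*1597 + (16 + (16 + 4*(-1)))*1597) - 320447/51168) = -7348165/((-507162 - 467*(16 + (16 - 4)) + 1734342 + (16 + (16 - 4))*1597) - 320447*1/51168) = -7348165/((-507162 - 467*(16 + 12) + 1734342 + (16 + 12)*1597) - 320447/51168) = -7348165/((-507162 - 467*28 + 1734342 + 28*1597) - 320447/51168) = -7348165/((-507162 - 13076 + 1734342 + 44716) - 320447/51168) = -7348165/(1258820 - 320447/51168) = -7348165/64410981313/51168 = -7348165*51168/64410981313 = -375990906720/64410981313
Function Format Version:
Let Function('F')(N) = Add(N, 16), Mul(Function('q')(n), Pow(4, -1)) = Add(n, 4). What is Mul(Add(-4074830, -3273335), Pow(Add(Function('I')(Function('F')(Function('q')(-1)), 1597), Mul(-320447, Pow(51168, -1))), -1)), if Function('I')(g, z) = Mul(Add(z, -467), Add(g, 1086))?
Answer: Rational(-375990906720, 64410981313) ≈ -5.8374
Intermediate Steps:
Function('q')(n) = Add(16, Mul(4, n)) (Function('q')(n) = Mul(4, Add(n, 4)) = Mul(4, Add(4, n)) = Add(16, Mul(4, n)))
Function('F')(N) = Add(16, N)
Function('I')(g, z) = Mul(Add(-467, z), Add(1086, g))
Mul(Add(-4074830, -3273335), Pow(Add(Function('I')(Function('F')(Function('q')(-1)), 1597), Mul(-320447, Pow(51168, -1))), -1)) = Mul(Add(-4074830, -3273335), Pow(Add(Add(-507162, Mul(-467, Add(16, Add(16, Mul(4, -1)))), Mul(1086, 1597), Mul(Add(16, Add(16, Mul(4, -1))), 1597)), Mul(-320447, Pow(51168, -1))), -1)) = Mul(-7348165, Pow(Add(Add(-507162, Mul(-467, Add(16, Add(16, -4))), 1734342, Mul(Add(16, Add(16, -4)), 1597)), Mul(-320447, Rational(1, 51168))), -1)) = Mul(-7348165, Pow(Add(Add(-507162, Mul(-467, Add(16, 12)), 1734342, Mul(Add(16, 12), 1597)), Rational(-320447, 51168)), -1)) = Mul(-7348165, Pow(Add(Add(-507162, Mul(-467, 28), 1734342, Mul(28, 1597)), Rational(-320447, 51168)), -1)) = Mul(-7348165, Pow(Add(Add(-507162, -13076, 1734342, 44716), Rational(-320447, 51168)), -1)) = Mul(-7348165, Pow(Add(1258820, Rational(-320447, 51168)), -1)) = Mul(-7348165, Pow(Rational(64410981313, 51168), -1)) = Mul(-7348165, Rational(51168, 64410981313)) = Rational(-375990906720, 64410981313)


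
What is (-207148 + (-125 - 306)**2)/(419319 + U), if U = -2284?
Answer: -21387/417035 ≈ -0.051283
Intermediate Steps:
(-207148 + (-125 - 306)**2)/(419319 + U) = (-207148 + (-125 - 306)**2)/(419319 - 2284) = (-207148 + (-431)**2)/417035 = (-207148 + 185761)*(1/417035) = -21387*1/417035 = -21387/417035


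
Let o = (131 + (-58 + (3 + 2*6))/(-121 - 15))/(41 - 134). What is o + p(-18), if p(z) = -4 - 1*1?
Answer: -27033/4216 ≈ -6.4120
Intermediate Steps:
p(z) = -5 (p(z) = -4 - 1 = -5)
o = -5953/4216 (o = (131 + (-58 + (3 + 12))/(-136))/(-93) = (131 + (-58 + 15)*(-1/136))*(-1/93) = (131 - 43*(-1/136))*(-1/93) = (131 + 43/136)*(-1/93) = (17859/136)*(-1/93) = -5953/4216 ≈ -1.4120)
o + p(-18) = -5953/4216 - 5 = -27033/4216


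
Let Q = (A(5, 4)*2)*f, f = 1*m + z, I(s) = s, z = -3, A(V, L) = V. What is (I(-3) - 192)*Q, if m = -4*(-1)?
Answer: -1950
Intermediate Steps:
m = 4
f = 1 (f = 1*4 - 3 = 4 - 3 = 1)
Q = 10 (Q = (5*2)*1 = 10*1 = 10)
(I(-3) - 192)*Q = (-3 - 192)*10 = -195*10 = -1950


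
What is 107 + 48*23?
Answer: 1211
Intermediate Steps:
107 + 48*23 = 107 + 1104 = 1211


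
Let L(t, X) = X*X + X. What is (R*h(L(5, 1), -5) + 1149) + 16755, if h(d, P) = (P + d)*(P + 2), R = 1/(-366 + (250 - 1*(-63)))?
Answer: 948903/53 ≈ 17904.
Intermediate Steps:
L(t, X) = X + X**2 (L(t, X) = X**2 + X = X + X**2)
R = -1/53 (R = 1/(-366 + (250 + 63)) = 1/(-366 + 313) = 1/(-53) = -1/53 ≈ -0.018868)
h(d, P) = (2 + P)*(P + d) (h(d, P) = (P + d)*(2 + P) = (2 + P)*(P + d))
(R*h(L(5, 1), -5) + 1149) + 16755 = (-((-5)**2 + 2*(-5) + 2*(1*(1 + 1)) - 5*(1 + 1))/53 + 1149) + 16755 = (-(25 - 10 + 2*(1*2) - 5*2)/53 + 1149) + 16755 = (-(25 - 10 + 2*2 - 5*2)/53 + 1149) + 16755 = (-(25 - 10 + 4 - 10)/53 + 1149) + 16755 = (-1/53*9 + 1149) + 16755 = (-9/53 + 1149) + 16755 = 60888/53 + 16755 = 948903/53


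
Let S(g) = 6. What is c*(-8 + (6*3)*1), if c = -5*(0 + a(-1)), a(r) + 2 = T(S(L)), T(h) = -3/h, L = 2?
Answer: 125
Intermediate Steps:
a(r) = -5/2 (a(r) = -2 - 3/6 = -2 - 3*1/6 = -2 - 1/2 = -5/2)
c = 25/2 (c = -5*(0 - 5/2) = -5*(-5/2) = 25/2 ≈ 12.500)
c*(-8 + (6*3)*1) = 25*(-8 + (6*3)*1)/2 = 25*(-8 + 18*1)/2 = 25*(-8 + 18)/2 = (25/2)*10 = 125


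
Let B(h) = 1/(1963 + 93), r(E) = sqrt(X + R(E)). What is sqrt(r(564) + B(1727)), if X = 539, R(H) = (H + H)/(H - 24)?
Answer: sqrt(115650 + 15851760*sqrt(121745))/15420 ≈ 4.8231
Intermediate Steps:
R(H) = 2*H/(-24 + H) (R(H) = (2*H)/(-24 + H) = 2*H/(-24 + H))
r(E) = sqrt(539 + 2*E/(-24 + E))
B(h) = 1/2056
sqrt(r(564) + B(1727)) = sqrt(sqrt((-12936 + 541*564)/(-24 + 564)) + 1/2056) = sqrt(sqrt((-12936 + 305124)/540) + 1/2056) = sqrt(sqrt((1/540)*292188) + 1/2056) = sqrt(sqrt(24349/45) + 1/2056) = sqrt(sqrt(121745)/15 + 1/2056) = sqrt(1/2056 + sqrt(121745)/15)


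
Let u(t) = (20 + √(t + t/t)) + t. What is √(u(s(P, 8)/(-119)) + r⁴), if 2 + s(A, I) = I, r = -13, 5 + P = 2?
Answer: √(404734827 + 119*√13447)/119 ≈ 169.06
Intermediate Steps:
P = -3 (P = -5 + 2 = -3)
s(A, I) = -2 + I
u(t) = 20 + t + √(1 + t) (u(t) = (20 + √(t + 1)) + t = (20 + √(1 + t)) + t = 20 + t + √(1 + t))
√(u(s(P, 8)/(-119)) + r⁴) = √((20 + (-2 + 8)/(-119) + √(1 + (-2 + 8)/(-119))) + (-13)⁴) = √((20 + 6*(-1/119) + √(1 + 6*(-1/119))) + 28561) = √((20 - 6/119 + √(1 - 6/119)) + 28561) = √((20 - 6/119 + √(113/119)) + 28561) = √((20 - 6/119 + √13447/119) + 28561) = √((2374/119 + √13447/119) + 28561) = √(3401133/119 + √13447/119)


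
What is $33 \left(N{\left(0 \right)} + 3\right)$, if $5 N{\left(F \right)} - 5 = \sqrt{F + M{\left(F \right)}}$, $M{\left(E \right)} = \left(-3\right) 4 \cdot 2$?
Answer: $132 + \frac{66 i \sqrt{6}}{5} \approx 132.0 + 32.333 i$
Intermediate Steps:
$M{\left(E \right)} = -24$ ($M{\left(E \right)} = \left(-12\right) 2 = -24$)
$N{\left(F \right)} = 1 + \frac{\sqrt{-24 + F}}{5}$ ($N{\left(F \right)} = 1 + \frac{\sqrt{F - 24}}{5} = 1 + \frac{\sqrt{-24 + F}}{5}$)
$33 \left(N{\left(0 \right)} + 3\right) = 33 \left(\left(1 + \frac{\sqrt{-24 + 0}}{5}\right) + 3\right) = 33 \left(\left(1 + \frac{\sqrt{-24}}{5}\right) + 3\right) = 33 \left(\left(1 + \frac{2 i \sqrt{6}}{5}\right) + 3\right) = 33 \left(4 + \frac{2 i \sqrt{6}}{5}\right) = 132 + \frac{66 i \sqrt{6}}{5}$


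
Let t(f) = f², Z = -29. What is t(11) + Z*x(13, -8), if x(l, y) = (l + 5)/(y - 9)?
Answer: 2579/17 ≈ 151.71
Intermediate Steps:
x(l, y) = (5 + l)/(-9 + y)
t(11) + Z*x(13, -8) = 11² - 29*(5 + 13)/(-9 - 8) = 121 - 29*18/(-17) = 121 - (-29)*18/17 = 121 - 29*(-18/17) = 121 + 522/17 = 2579/17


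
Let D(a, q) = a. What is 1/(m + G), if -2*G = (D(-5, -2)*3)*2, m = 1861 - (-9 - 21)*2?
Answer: 1/1936 ≈ 0.00051653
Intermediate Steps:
m = 1921 (m = 1861 - (-30)*2 = 1861 - 1*(-60) = 1861 + 60 = 1921)
G = 15 (G = -(-5*3)*2/2 = -(-15)*2/2 = -½*(-30) = 15)
1/(m + G) = 1/(1921 + 15) = 1/1936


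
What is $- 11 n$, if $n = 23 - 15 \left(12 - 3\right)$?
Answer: $1232$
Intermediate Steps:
$n = -112$ ($n = 23 - 15 \left(12 - 3\right) = 23 - 135 = -112$)
$- 11 n = \left(-11\right) \left(-112\right) = 1232$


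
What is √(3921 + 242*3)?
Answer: √4647 ≈ 68.169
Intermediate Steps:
√(3921 + 242*3) = √(3921 + 726) = √4647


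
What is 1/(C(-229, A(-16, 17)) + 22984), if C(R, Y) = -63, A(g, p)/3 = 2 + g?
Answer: 1/22921 ≈ 4.3628e-5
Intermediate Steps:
A(g, p) = 6 + 3*g (A(g, p) = 3*(2 + g) = 6 + 3*g)
1/(C(-229, A(-16, 17)) + 22984) = 1/(-63 + 22984) = 1/22921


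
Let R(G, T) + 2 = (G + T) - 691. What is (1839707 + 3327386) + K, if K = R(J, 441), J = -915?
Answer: 5165926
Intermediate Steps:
R(G, T) = -693 + G + T (R(G, T) = -2 + ((G + T) - 691) = -2 + (-691 + G + T) = -693 + G + T)
K = -1167 (K = -693 - 915 + 441 = -1167)
(1839707 + 3327386) + K = (1839707 + 3327386) - 1167 = 5167093 - 1167 = 5165926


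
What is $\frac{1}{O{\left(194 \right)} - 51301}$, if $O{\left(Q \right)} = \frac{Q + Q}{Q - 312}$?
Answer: $- \frac{59}{3026953} \approx -1.9492 \cdot 10^{-5}$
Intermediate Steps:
$O{\left(Q \right)} = \frac{2 Q}{-312 + Q}$
$\frac{1}{O{\left(194 \right)} - 51301} = \frac{1}{2 \cdot 194 \frac{1}{-312 + 194} - 51301} = \frac{1}{2 \cdot 194 \frac{1}{-118} - 51301} = \frac{1}{2 \cdot 194 \left(- \frac{1}{118}\right) - 51301} = \frac{1}{- \frac{194}{59} - 51301} = \frac{1}{- \frac{3026953}{59}} = - \frac{59}{3026953}$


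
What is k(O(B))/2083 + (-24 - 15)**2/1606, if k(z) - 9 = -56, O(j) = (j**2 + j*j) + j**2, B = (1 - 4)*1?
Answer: 3092761/3345298 ≈ 0.92451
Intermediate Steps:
B = -3 (B = -3*1 = -3)
O(j) = 3*j**2 (O(j) = (j**2 + j**2) + j**2 = 2*j**2 + j**2 = 3*j**2)
k(z) = -47 (k(z) = 9 - 56 = -47)
k(O(B))/2083 + (-24 - 15)**2/1606 = -47/2083 + (-24 - 15)**2/1606 = -47*1/2083 + (-39)**2*(1/1606) = -47/2083 + 1521*(1/1606) = -47/2083 + 1521/1606 = 3092761/3345298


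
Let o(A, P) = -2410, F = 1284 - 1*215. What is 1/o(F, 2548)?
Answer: -1/2410 ≈ -0.00041494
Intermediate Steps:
F = 1069 (F = 1284 - 215 = 1069)
1/o(F, 2548) = 1/(-2410) = -1/2410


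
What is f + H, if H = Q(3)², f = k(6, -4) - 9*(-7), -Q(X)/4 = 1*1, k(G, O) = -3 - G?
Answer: 70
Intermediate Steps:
Q(X) = -4
f = 54 (f = (-3 - 1*6) - 9*(-7) = (-3 - 6) + 63 = -9 + 63 = 54)
H = 16 (H = (-4)² = 16)
f + H = 54 + 16 = 70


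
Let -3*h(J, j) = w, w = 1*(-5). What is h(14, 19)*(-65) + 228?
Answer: 359/3 ≈ 119.67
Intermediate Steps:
w = -5
h(J, j) = 5/3 (h(J, j) = -⅓*(-5) = 5/3)
h(14, 19)*(-65) + 228 = (5/3)*(-65) + 228 = -325/3 + 228 = 359/3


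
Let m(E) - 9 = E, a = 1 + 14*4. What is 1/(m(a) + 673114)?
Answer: 1/673180 ≈ 1.4855e-6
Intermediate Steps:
a = 57 (a = 1 + 56 = 57)
m(E) = 9 + E
1/(m(a) + 673114) = 1/((9 + 57) + 673114) = 1/(66 + 673114) = 1/673180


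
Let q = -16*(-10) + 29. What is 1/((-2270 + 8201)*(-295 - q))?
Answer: -1/2870604 ≈ -3.4836e-7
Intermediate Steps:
q = 189 (q = 160 + 29 = 189)
1/((-2270 + 8201)*(-295 - q)) = 1/((-2270 + 8201)*(-295 - 1*189)) = 1/(5931*(-295 - 189)) = (1/5931)/(-484) = (1/5931)*(-1/484) = -1/2870604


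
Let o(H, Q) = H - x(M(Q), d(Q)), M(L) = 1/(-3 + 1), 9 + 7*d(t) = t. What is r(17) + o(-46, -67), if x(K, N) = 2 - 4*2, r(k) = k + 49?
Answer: 26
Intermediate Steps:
d(t) = -9/7 + t/7
r(k) = 49 + k
M(L) = -1/2 (M(L) = 1/(-2) = -1/2)
x(K, N) = -6 (x(K, N) = 2 - 8 = -6)
o(H, Q) = 6 + H (o(H, Q) = H - 1*(-6) = H + 6 = 6 + H)
r(17) + o(-46, -67) = (49 + 17) + (6 - 46) = 66 - 40 = 26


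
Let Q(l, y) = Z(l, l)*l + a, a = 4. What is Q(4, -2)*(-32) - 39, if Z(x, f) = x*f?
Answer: -2215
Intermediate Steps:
Z(x, f) = f*x
Q(l, y) = 4 + l**3 (Q(l, y) = (l*l)*l + 4 = l**2*l + 4 = l**3 + 4 = 4 + l**3)
Q(4, -2)*(-32) - 39 = (4 + 4**3)*(-32) - 39 = (4 + 64)*(-32) - 39 = 68*(-32) - 39 = -2176 - 39 = -2215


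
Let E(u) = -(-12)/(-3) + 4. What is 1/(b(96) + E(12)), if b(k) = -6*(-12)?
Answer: 1/72 ≈ 0.013889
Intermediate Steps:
b(k) = 72
E(u) = 0 (E(u) = -(-12)*(-1)/3 + 4 = -4*1 + 4 = -4 + 4 = 0)
1/(b(96) + E(12)) = 1/(72 + 0) = 1/72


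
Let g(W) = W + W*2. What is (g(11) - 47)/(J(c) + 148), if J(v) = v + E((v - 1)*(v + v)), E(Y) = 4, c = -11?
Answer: -14/141 ≈ -0.099291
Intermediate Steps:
J(v) = 4 + v (J(v) = v + 4 = 4 + v)
g(W) = 3*W (g(W) = W + 2*W = 3*W)
(g(11) - 47)/(J(c) + 148) = (3*11 - 47)/((4 - 11) + 148) = (33 - 47)/(-7 + 148) = -14/141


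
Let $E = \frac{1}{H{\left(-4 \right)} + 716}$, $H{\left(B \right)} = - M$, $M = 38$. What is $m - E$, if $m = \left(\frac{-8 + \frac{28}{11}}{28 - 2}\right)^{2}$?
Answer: $\frac{589751}{13864422} \approx 0.042537$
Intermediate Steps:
$H{\left(B \right)} = -38$ ($H{\left(B \right)} = \left(-1\right) 38 = -38$)
$E = \frac{1}{678}$ ($E = \frac{1}{-38 + 716} = \frac{1}{678} \approx 0.0014749$)
$m = \frac{900}{20449}$ ($m = \left(\frac{-8 + 28 \cdot \frac{1}{11}}{26}\right)^{2} = \left(\left(-8 + \frac{28}{11}\right) \frac{1}{26}\right)^{2} = \left(\left(- \frac{60}{11}\right) \frac{1}{26}\right)^{2} = \left(- \frac{30}{143}\right)^{2} = \frac{900}{20449} \approx 0.044012$)
$m - E = \frac{900}{20449} - \frac{1}{678} = \frac{589751}{13864422}$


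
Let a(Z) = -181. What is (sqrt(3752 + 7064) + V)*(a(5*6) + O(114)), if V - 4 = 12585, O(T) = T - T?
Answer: -2297433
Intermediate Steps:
O(T) = 0
V = 12589 (V = 4 + 12585 = 12589)
(sqrt(3752 + 7064) + V)*(a(5*6) + O(114)) = (sqrt(3752 + 7064) + 12589)*(-181 + 0) = (sqrt(10816) + 12589)*(-181) = (104 + 12589)*(-181) = 12693*(-181) = -2297433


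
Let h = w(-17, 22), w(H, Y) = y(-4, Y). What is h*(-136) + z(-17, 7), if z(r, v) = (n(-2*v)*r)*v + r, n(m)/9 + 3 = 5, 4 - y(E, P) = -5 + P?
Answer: -391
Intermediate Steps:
y(E, P) = 9 - P (y(E, P) = 4 - (-5 + P) = 4 + (5 - P) = 9 - P)
w(H, Y) = 9 - Y
n(m) = 18 (n(m) = -27 + 9*5 = -27 + 45 = 18)
h = -13 (h = 9 - 1*22 = 9 - 22 = -13)
z(r, v) = r + 18*r*v (z(r, v) = (18*r)*v + r = 18*r*v + r = r + 18*r*v)
h*(-136) + z(-17, 7) = -13*(-136) - 17*(1 + 18*7) = 1768 - 17*(1 + 126) = 1768 - 17*127 = 1768 - 2159 = -391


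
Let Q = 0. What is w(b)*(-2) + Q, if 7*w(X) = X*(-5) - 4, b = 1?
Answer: 18/7 ≈ 2.5714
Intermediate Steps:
w(X) = -4/7 - 5*X/7 (w(X) = (X*(-5) - 4)/7 = (-5*X - 4)/7 = (-4 - 5*X)/7 = -4/7 - 5*X/7)
w(b)*(-2) + Q = (-4/7 - 5/7*1)*(-2) + 0 = (-4/7 - 5/7)*(-2) + 0 = -9/7*(-2) + 0 = 18/7 + 0 = 18/7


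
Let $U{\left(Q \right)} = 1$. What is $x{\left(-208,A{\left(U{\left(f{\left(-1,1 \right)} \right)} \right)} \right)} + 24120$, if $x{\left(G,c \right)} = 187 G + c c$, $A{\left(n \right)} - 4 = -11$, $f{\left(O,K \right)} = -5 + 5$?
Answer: $-14727$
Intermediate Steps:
$f{\left(O,K \right)} = 0$
$A{\left(n \right)} = -7$ ($A{\left(n \right)} = 4 - 11 = -7$)
$x{\left(G,c \right)} = c^{2} + 187 G$ ($x{\left(G,c \right)} = 187 G + c^{2} = c^{2} + 187 G$)
$x{\left(-208,A{\left(U{\left(f{\left(-1,1 \right)} \right)} \right)} \right)} + 24120 = \left(\left(-7\right)^{2} + 187 \left(-208\right)\right) + 24120 = \left(49 - 38896\right) + 24120 = -38847 + 24120 = -14727$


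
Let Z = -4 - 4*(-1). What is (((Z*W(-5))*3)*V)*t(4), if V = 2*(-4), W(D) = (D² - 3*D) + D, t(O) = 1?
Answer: 0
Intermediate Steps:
W(D) = D² - 2*D
Z = 0 (Z = -4 + 4 = 0)
V = -8
(((Z*W(-5))*3)*V)*t(4) = (((0*(-5*(-2 - 5)))*3)*(-8))*1 = (((0*(-5*(-7)))*3)*(-8))*1 = (((0*35)*3)*(-8))*1 = ((0*3)*(-8))*1 = (0*(-8))*1 = 0*1 = 0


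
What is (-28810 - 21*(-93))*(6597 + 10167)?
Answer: -450230748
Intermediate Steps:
(-28810 - 21*(-93))*(6597 + 10167) = (-28810 + 1953)*16764 = -26857*16764 = -450230748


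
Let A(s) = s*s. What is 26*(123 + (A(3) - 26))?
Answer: 2756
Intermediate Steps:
A(s) = s²
26*(123 + (A(3) - 26)) = 26*(123 + (3² - 26)) = 26*(123 + (9 - 26)) = 26*(123 - 17) = 26*106 = 2756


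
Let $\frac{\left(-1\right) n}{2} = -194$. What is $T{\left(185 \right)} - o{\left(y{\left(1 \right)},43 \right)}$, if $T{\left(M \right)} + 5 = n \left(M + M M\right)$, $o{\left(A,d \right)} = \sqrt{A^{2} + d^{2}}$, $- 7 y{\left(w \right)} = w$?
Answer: $13351075 - \frac{\sqrt{90602}}{7} \approx 1.3351 \cdot 10^{7}$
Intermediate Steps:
$n = 388$ ($n = \left(-2\right) \left(-194\right) = 388$)
$y{\left(w \right)} = - \frac{w}{7}$
$T{\left(M \right)} = -5 + 388 M + 388 M^{2}$ ($T{\left(M \right)} = -5 + 388 \left(M + M M\right) = -5 + 388 \left(M + M^{2}\right) = -5 + \left(388 M + 388 M^{2}\right) = -5 + 388 M + 388 M^{2}$)
$T{\left(185 \right)} - o{\left(y{\left(1 \right)},43 \right)} = \left(-5 + 388 \cdot 185 + 388 \cdot 185^{2}\right) - \sqrt{\left(\left(- \frac{1}{7}\right) 1\right)^{2} + 43^{2}} = \left(-5 + 71780 + 388 \cdot 34225\right) - \sqrt{\left(- \frac{1}{7}\right)^{2} + 1849} = \left(-5 + 71780 + 13279300\right) - \sqrt{\frac{1}{49} + 1849} = 13351075 - \sqrt{\frac{90602}{49}} = 13351075 - \frac{\sqrt{90602}}{7}$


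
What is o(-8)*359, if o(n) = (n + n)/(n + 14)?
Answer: -2872/3 ≈ -957.33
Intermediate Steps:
o(n) = 2*n/(14 + n) (o(n) = (2*n)/(14 + n) = 2*n/(14 + n))
o(-8)*359 = (2*(-8)/(14 - 8))*359 = (2*(-8)/6)*359 = (2*(-8)*(⅙))*359 = -8/3*359 = -2872/3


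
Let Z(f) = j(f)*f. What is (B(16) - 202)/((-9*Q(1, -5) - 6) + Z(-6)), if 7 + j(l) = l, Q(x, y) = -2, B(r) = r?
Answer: -31/15 ≈ -2.0667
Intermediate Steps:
j(l) = -7 + l
Z(f) = f*(-7 + f) (Z(f) = (-7 + f)*f = f*(-7 + f))
(B(16) - 202)/((-9*Q(1, -5) - 6) + Z(-6)) = (16 - 202)/((-9*(-2) - 6) - 6*(-7 - 6)) = -186/((18 - 6) - 6*(-13)) = -186/(12 + 78) = -186/90 = -186*1/90 = -31/15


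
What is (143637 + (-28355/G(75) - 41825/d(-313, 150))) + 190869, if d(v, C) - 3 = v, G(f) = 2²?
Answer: 40616469/124 ≈ 3.2755e+5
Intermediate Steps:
G(f) = 4
d(v, C) = 3 + v
(143637 + (-28355/G(75) - 41825/d(-313, 150))) + 190869 = (143637 + (-28355/4 - 41825/(3 - 313))) + 190869 = (143637 + (-28355*¼ - 41825/(-310))) + 190869 = (143637 + (-28355/4 - 41825*(-1/310))) + 190869 = (143637 + (-28355/4 + 8365/62)) + 190869 = (143637 - 862275/124) + 190869 = 16948713/124 + 190869 = 40616469/124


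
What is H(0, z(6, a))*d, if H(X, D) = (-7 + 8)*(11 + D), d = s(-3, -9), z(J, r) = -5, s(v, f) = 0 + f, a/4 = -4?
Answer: -54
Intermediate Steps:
a = -16 (a = 4*(-4) = -16)
s(v, f) = f
d = -9
H(X, D) = 11 + D (H(X, D) = 1*(11 + D) = 11 + D)
H(0, z(6, a))*d = (11 - 5)*(-9) = 6*(-9) = -54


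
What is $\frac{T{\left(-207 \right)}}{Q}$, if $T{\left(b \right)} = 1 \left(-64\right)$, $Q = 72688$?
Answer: $- \frac{4}{4543} \approx -0.00088048$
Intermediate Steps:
$T{\left(b \right)} = -64$
$\frac{T{\left(-207 \right)}}{Q} = - \frac{64}{72688} = \left(-64\right) \frac{1}{72688} = - \frac{4}{4543}$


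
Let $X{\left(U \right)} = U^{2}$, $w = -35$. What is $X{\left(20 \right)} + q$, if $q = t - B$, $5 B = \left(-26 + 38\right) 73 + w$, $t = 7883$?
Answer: $\frac{40574}{5} \approx 8114.8$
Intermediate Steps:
$B = \frac{841}{5}$ ($B = \frac{\left(-26 + 38\right) 73 - 35}{5} = \frac{12 \cdot 73 - 35}{5} = \frac{876 - 35}{5} = \frac{1}{5} \cdot 841 = \frac{841}{5} \approx 168.2$)
$q = \frac{38574}{5}$ ($q = 7883 - \frac{841}{5} = \frac{38574}{5} \approx 7714.8$)
$X{\left(20 \right)} + q = 20^{2} + \frac{38574}{5} = 400 + \frac{38574}{5} = \frac{40574}{5}$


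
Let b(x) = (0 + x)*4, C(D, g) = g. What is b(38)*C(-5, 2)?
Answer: 304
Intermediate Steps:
b(x) = 4*x (b(x) = x*4 = 4*x)
b(38)*C(-5, 2) = (4*38)*2 = 152*2 = 304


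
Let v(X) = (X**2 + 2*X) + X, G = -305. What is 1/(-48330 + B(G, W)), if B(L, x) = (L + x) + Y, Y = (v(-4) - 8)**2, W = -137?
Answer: -1/48756 ≈ -2.0510e-5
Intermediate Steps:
v(X) = X**2 + 3*X
Y = 16 (Y = (-4*(3 - 4) - 8)**2 = (-4*(-1) - 8)**2 = (4 - 8)**2 = (-4)**2 = 16)
B(L, x) = 16 + L + x (B(L, x) = (L + x) + 16 = 16 + L + x)
1/(-48330 + B(G, W)) = 1/(-48330 + (16 - 305 - 137)) = 1/(-48330 - 426) = 1/(-48756) = -1/48756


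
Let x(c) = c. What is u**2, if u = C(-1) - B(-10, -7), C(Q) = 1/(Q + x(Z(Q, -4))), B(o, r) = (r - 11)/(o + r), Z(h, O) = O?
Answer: 11449/7225 ≈ 1.5846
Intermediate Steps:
B(o, r) = (-11 + r)/(o + r)
C(Q) = 1/(-4 + Q) (C(Q) = 1/(Q - 4) = 1/(-4 + Q))
u = -107/85 (u = 1/(-4 - 1) - (-11 - 7)/(-10 - 7) = 1/(-5) - (-18)/(-17) = -1/5 - (-1)*(-18)/17 = -1/5 - 1*18/17 = -1/5 - 18/17 = -107/85 ≈ -1.2588)
u**2 = (-107/85)**2 = 11449/7225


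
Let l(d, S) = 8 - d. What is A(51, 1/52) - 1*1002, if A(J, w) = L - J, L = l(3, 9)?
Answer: -1048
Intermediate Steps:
L = 5 (L = 8 - 1*3 = 8 - 3 = 5)
A(J, w) = 5 - J
A(51, 1/52) - 1*1002 = (5 - 1*51) - 1*1002 = (5 - 51) - 1002 = -46 - 1002 = -1048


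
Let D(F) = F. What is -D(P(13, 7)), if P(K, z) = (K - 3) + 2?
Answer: -12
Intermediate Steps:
P(K, z) = -1 + K (P(K, z) = (-3 + K) + 2 = -1 + K)
-D(P(13, 7)) = -(-1 + 13) = -1*12 = -12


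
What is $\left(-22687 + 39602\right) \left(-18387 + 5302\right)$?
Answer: $-221332775$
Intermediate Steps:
$\left(-22687 + 39602\right) \left(-18387 + 5302\right) = 16915 \left(-13085\right) = -221332775$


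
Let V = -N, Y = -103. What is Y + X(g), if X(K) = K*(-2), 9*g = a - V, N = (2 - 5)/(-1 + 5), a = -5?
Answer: -1831/18 ≈ -101.72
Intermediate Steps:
N = -3/4 ≈ -0.75000
V = 3/4 (V = -1*(-3/4) = 3/4 ≈ 0.75000)
g = -23/36 (g = (-5 - 1*3/4)/9 = (-5 - 3/4)/9 = (1/9)*(-23/4) = -23/36 ≈ -0.63889)
X(K) = -2*K
Y + X(g) = -103 - 2*(-23/36) = -103 + 23/18 = -1831/18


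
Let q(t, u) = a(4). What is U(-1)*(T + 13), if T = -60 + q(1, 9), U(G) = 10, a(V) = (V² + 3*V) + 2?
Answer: -170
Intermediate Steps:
a(V) = 2 + V² + 3*V
q(t, u) = 30 (q(t, u) = 2 + 4² + 3*4 = 2 + 16 + 12 = 30)
T = -30 (T = -60 + 30 = -30)
U(-1)*(T + 13) = 10*(-30 + 13) = 10*(-17) = -170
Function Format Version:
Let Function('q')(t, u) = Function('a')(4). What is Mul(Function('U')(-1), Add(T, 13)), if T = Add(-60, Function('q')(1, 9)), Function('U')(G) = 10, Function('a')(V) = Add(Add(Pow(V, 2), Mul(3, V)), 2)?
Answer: -170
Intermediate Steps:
Function('a')(V) = Add(2, Pow(V, 2), Mul(3, V))
Function('q')(t, u) = 30 (Function('q')(t, u) = Add(2, Pow(4, 2), Mul(3, 4)) = Add(2, 16, 12) = 30)
T = -30 (T = Add(-60, 30) = -30)
Mul(Function('U')(-1), Add(T, 13)) = Mul(10, Add(-30, 13)) = Mul(10, -17) = -170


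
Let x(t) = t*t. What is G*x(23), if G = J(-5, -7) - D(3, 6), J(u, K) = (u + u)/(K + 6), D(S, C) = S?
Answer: 3703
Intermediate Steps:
J(u, K) = 2*u/(6 + K) (J(u, K) = (2*u)/(6 + K) = 2*u/(6 + K))
x(t) = t²
G = 7 (G = 2*(-5)/(6 - 7) - 1*3 = 2*(-5)/(-1) - 3 = 2*(-5)*(-1) - 3 = 10 - 3 = 7)
G*x(23) = 7*23² = 7*529 = 3703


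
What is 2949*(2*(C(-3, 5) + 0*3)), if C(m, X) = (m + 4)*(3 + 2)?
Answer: 29490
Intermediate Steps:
C(m, X) = 20 + 5*m (C(m, X) = (4 + m)*5 = 20 + 5*m)
2949*(2*(C(-3, 5) + 0*3)) = 2949*(2*((20 + 5*(-3)) + 0*3)) = 2949*(2*((20 - 15) + 0)) = 2949*(2*(5 + 0)) = 2949*(2*5) = 2949*10 = 29490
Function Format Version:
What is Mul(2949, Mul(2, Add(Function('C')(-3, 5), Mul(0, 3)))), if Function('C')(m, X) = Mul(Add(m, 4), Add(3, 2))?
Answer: 29490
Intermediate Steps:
Function('C')(m, X) = Add(20, Mul(5, m)) (Function('C')(m, X) = Mul(Add(4, m), 5) = Add(20, Mul(5, m)))
Mul(2949, Mul(2, Add(Function('C')(-3, 5), Mul(0, 3)))) = Mul(2949, Mul(2, Add(Add(20, Mul(5, -3)), Mul(0, 3)))) = Mul(2949, Mul(2, Add(Add(20, -15), 0))) = Mul(2949, Mul(2, Add(5, 0))) = Mul(2949, Mul(2, 5)) = Mul(2949, 10) = 29490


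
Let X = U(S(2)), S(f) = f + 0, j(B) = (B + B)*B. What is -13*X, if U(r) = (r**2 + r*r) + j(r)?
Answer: -208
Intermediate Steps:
j(B) = 2*B**2 (j(B) = (2*B)*B = 2*B**2)
S(f) = f
U(r) = 4*r**2 (U(r) = (r**2 + r*r) + 2*r**2 = (r**2 + r**2) + 2*r**2 = 2*r**2 + 2*r**2 = 4*r**2)
X = 16 (X = 4*2**2 = 4*4 = 16)
-13*X = -13*16 = -208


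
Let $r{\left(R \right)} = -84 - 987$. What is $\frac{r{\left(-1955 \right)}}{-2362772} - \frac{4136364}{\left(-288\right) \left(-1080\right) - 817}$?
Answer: $- \frac{9772952792175}{732986218156} \approx -13.333$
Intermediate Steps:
$r{\left(R \right)} = -1071$ ($r{\left(R \right)} = -84 - 987 = -1071$)
$\frac{r{\left(-1955 \right)}}{-2362772} - \frac{4136364}{\left(-288\right) \left(-1080\right) - 817} = - \frac{1071}{-2362772} - \frac{4136364}{\left(-288\right) \left(-1080\right) - 817} = \left(-1071\right) \left(- \frac{1}{2362772}\right) - \frac{4136364}{311040 - 817} = \frac{1071}{2362772} - \frac{4136364}{310223} = - \frac{9772952792175}{732986218156}$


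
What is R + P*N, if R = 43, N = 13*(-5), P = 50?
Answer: -3207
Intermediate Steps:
N = -65
R + P*N = 43 + 50*(-65) = 43 - 3250 = -3207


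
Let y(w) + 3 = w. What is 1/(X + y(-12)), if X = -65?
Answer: -1/80 ≈ -0.012500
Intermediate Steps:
y(w) = -3 + w
1/(X + y(-12)) = 1/(-65 + (-3 - 12)) = 1/(-65 - 15) = 1/(-80) = -1/80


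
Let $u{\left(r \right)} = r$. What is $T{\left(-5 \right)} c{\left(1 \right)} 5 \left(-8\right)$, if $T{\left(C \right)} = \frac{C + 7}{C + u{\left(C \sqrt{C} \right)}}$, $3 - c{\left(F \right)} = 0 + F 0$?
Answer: $8 - 8 i \sqrt{5} \approx 8.0 - 17.889 i$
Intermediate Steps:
$c{\left(F \right)} = 3$ ($c{\left(F \right)} = 3 - \left(0 + F 0\right) = 3 - \left(0 + 0\right) = 3 - 0 = 3 + 0 = 3$)
$T{\left(C \right)} = \frac{7 + C}{C + C^{\frac{3}{2}}}$ ($T{\left(C \right)} = \frac{C + 7}{C + C \sqrt{C}} = \frac{7 + C}{C + C^{\frac{3}{2}}}$)
$T{\left(-5 \right)} c{\left(1 \right)} 5 \left(-8\right) = \frac{7 - 5}{-5 + \left(-5\right)^{\frac{3}{2}}} \cdot 3 \cdot 5 \left(-8\right) = \frac{1}{-5 - 5 i \sqrt{5}} \cdot 2 \cdot 15 \left(-8\right) = \frac{2}{-5 - 5 i \sqrt{5}} \cdot 15 \left(-8\right) = \frac{30}{-5 - 5 i \sqrt{5}} \left(-8\right) = - \frac{240}{-5 - 5 i \sqrt{5}}$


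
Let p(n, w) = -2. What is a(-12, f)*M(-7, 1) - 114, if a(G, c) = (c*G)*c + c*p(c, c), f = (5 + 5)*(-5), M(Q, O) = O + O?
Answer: -59914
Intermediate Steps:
M(Q, O) = 2*O
f = -50 (f = 10*(-5) = -50)
a(G, c) = -2*c + G*c² (a(G, c) = (c*G)*c + c*(-2) = (G*c)*c - 2*c = G*c² - 2*c = -2*c + G*c²)
a(-12, f)*M(-7, 1) - 114 = (-50*(-2 - 12*(-50)))*(2*1) - 114 = -50*(-2 + 600)*2 - 114 = -50*598*2 - 114 = -29900*2 - 114 = -59800 - 114 = -59914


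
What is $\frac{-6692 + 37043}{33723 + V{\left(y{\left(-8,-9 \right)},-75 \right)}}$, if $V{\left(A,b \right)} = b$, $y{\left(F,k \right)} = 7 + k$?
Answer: $\frac{10117}{11216} \approx 0.90201$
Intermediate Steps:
$\frac{-6692 + 37043}{33723 + V{\left(y{\left(-8,-9 \right)},-75 \right)}} = \frac{-6692 + 37043}{33723 - 75} = \frac{30351}{33648} = 30351 \cdot \frac{1}{33648} = \frac{10117}{11216}$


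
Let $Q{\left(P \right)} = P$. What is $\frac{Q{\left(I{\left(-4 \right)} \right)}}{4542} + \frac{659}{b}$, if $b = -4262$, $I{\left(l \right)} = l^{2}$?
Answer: $- \frac{1462493}{9679002} \approx -0.1511$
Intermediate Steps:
$\frac{Q{\left(I{\left(-4 \right)} \right)}}{4542} + \frac{659}{b} = \frac{\left(-4\right)^{2}}{4542} + \frac{659}{-4262} = 16 \cdot \frac{1}{4542} + 659 \left(- \frac{1}{4262}\right) = \frac{8}{2271} - \frac{659}{4262} = - \frac{1462493}{9679002}$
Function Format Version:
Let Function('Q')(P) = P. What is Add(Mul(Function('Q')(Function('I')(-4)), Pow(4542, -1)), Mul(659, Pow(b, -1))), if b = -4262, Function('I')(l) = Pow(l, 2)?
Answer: Rational(-1462493, 9679002) ≈ -0.15110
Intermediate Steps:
Add(Mul(Function('Q')(Function('I')(-4)), Pow(4542, -1)), Mul(659, Pow(b, -1))) = Add(Mul(Pow(-4, 2), Pow(4542, -1)), Mul(659, Pow(-4262, -1))) = Add(Mul(16, Rational(1, 4542)), Mul(659, Rational(-1, 4262))) = Add(Rational(8, 2271), Rational(-659, 4262)) = Rational(-1462493, 9679002)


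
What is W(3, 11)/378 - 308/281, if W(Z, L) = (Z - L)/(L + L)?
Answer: -640894/584199 ≈ -1.0970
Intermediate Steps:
W(Z, L) = (Z - L)/(2*L) (W(Z, L) = (Z - L)/((2*L)) = (Z - L)*(1/(2*L)) = (Z - L)/(2*L))
W(3, 11)/378 - 308/281 = ((½)*(3 - 1*11)/11)/378 - 308/281 = ((½)*(1/11)*(3 - 11))*(1/378) - 308*1/281 = ((½)*(1/11)*(-8))*(1/378) - 308/281 = -4/11*1/378 - 308/281 = -2/2079 - 308/281 = -640894/584199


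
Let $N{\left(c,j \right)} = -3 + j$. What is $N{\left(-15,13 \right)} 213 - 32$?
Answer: $2098$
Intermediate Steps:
$N{\left(-15,13 \right)} 213 - 32 = \left(-3 + 13\right) 213 - 32 = 10 \cdot 213 - 32 = 2130 - 32 = 2098$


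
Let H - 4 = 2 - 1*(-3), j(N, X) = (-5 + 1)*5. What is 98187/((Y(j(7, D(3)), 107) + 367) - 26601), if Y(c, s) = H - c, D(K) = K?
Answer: -32729/8735 ≈ -3.7469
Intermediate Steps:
j(N, X) = -20 (j(N, X) = -4*5 = -20)
H = 9 (H = 4 + (2 - 1*(-3)) = 4 + (2 + 3) = 4 + 5 = 9)
Y(c, s) = 9 - c
98187/((Y(j(7, D(3)), 107) + 367) - 26601) = 98187/(((9 - 1*(-20)) + 367) - 26601) = 98187/(((9 + 20) + 367) - 26601) = 98187/((29 + 367) - 26601) = 98187/(396 - 26601) = 98187/(-26205) = 98187*(-1/26205) = -32729/8735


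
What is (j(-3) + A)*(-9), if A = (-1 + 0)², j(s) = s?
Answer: 18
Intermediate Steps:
A = 1 (A = (-1)² = 1)
(j(-3) + A)*(-9) = (-3 + 1)*(-9) = -2*(-9) = 18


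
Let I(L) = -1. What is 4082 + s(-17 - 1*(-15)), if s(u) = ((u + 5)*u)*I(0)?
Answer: 4088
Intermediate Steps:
s(u) = -u*(5 + u) (s(u) = ((u + 5)*u)*(-1) = ((5 + u)*u)*(-1) = (u*(5 + u))*(-1) = -u*(5 + u))
4082 + s(-17 - 1*(-15)) = 4082 - (-17 - 1*(-15))*(5 + (-17 - 1*(-15))) = 4082 - (-17 + 15)*(5 + (-17 + 15)) = 4082 - 1*(-2)*(5 - 2) = 4082 - 1*(-2)*3 = 4082 + 6 = 4088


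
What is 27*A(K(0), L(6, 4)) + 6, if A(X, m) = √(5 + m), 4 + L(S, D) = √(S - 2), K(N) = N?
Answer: 6 + 27*√3 ≈ 52.765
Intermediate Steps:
L(S, D) = -4 + √(-2 + S) (L(S, D) = -4 + √(S - 2) = -4 + √(-2 + S))
27*A(K(0), L(6, 4)) + 6 = 27*√(5 + (-4 + √(-2 + 6))) + 6 = 27*√(5 + (-4 + √4)) + 6 = 27*√(5 + (-4 + 2)) + 6 = 27*√(5 - 2) + 6 = 27*√3 + 6 = 6 + 27*√3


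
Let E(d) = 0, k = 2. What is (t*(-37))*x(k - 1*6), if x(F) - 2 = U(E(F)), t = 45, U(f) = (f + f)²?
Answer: -3330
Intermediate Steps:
U(f) = 4*f² (U(f) = (2*f)² = 4*f²)
x(F) = 2 (x(F) = 2 + 4*0² = 2 + 4*0 = 2 + 0 = 2)
(t*(-37))*x(k - 1*6) = (45*(-37))*2 = -1665*2 = -3330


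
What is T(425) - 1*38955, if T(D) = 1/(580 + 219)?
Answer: -31125044/799 ≈ -38955.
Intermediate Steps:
T(D) = 1/799
T(425) - 1*38955 = 1/799 - 1*38955 = 1/799 - 38955 = -31125044/799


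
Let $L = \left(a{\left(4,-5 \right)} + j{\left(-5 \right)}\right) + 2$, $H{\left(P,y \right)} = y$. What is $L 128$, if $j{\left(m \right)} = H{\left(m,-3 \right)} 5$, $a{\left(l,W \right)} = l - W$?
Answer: $-512$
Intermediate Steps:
$j{\left(m \right)} = -15$ ($j{\left(m \right)} = \left(-3\right) 5 = -15$)
$L = -4$ ($L = \left(\left(4 - -5\right) - 15\right) + 2 = \left(\left(4 + 5\right) - 15\right) + 2 = \left(9 - 15\right) + 2 = -6 + 2 = -4$)
$L 128 = \left(-4\right) 128 = -512$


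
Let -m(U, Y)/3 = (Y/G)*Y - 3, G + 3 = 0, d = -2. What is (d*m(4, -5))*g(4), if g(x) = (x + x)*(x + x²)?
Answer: -10880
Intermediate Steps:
G = -3 (G = -3 + 0 = -3)
g(x) = 2*x*(x + x²) (g(x) = (2*x)*(x + x²) = 2*x*(x + x²))
m(U, Y) = 9 + Y² (m(U, Y) = -3*((Y/(-3))*Y - 3) = -3*((Y*(-⅓))*Y - 3) = -3*((-Y/3)*Y - 3) = -3*(-Y²/3 - 3) = -3*(-3 - Y²/3) = 9 + Y²)
(d*m(4, -5))*g(4) = (-2*(9 + (-5)²))*(2*4²*(1 + 4)) = (-2*(9 + 25))*(2*16*5) = -2*34*160 = -68*160 = -10880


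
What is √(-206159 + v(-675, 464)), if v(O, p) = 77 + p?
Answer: I*√205618 ≈ 453.45*I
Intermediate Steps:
√(-206159 + v(-675, 464)) = √(-206159 + (77 + 464)) = √(-206159 + 541) = √(-205618) = I*√205618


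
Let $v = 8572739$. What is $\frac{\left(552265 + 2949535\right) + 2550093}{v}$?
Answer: $\frac{6051893}{8572739} \approx 0.70595$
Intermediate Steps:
$\frac{\left(552265 + 2949535\right) + 2550093}{v} = \frac{\left(552265 + 2949535\right) + 2550093}{8572739} = \left(3501800 + 2550093\right) \frac{1}{8572739} = 6051893 \cdot \frac{1}{8572739} = \frac{6051893}{8572739}$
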